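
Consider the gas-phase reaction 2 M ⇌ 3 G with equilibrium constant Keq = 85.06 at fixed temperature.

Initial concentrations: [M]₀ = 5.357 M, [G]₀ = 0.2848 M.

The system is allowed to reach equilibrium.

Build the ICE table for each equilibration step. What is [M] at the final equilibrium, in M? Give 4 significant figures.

Q₀ = 8.0496e-04 vs Keq = 85.06 ⇒ Q<K, forward
Step 1:
                  M         G
  I           5.357    0.2848
  C          -3.781     5.671
  E           1.576     5.956
  solve Keq expr → x = 1.89; check Q = 85.06

[M]_eq = 1.576 M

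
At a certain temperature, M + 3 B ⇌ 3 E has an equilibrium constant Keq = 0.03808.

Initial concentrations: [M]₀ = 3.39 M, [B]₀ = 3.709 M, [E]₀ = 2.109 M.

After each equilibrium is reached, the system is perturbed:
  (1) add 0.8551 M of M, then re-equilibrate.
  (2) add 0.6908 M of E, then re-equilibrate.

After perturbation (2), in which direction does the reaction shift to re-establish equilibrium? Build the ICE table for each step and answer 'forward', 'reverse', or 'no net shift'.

Direction: reverse

Q₀ = 0.05423 vs Keq = 0.03808 ⇒ Q>K, reverse
Step 1:
                    M           B           E
  init           3.39       3.709       2.109
  Δ           0.04982      0.1494     -0.1494
  eq             3.44       3.858        1.96
  solve Keq expr → x = -0.04982; check Q = 0.03808
Then add 0.8551 M of M.
Step 2:
                    M           B           E
  init          4.295       3.858        1.96
  Δ          -0.03135    -0.09406     0.09406
  eq            4.264       3.764       2.054
  solve Keq expr → x = 0.03135; check Q = 0.03808
Then add 0.6908 M of E.
Step 3:
                    M           B           E
  init          4.264       3.764       2.744
  Δ            0.1435      0.4305     -0.4305
  eq            4.407       4.195       2.314
  solve Keq expr → x = -0.1435; check Q = 0.03808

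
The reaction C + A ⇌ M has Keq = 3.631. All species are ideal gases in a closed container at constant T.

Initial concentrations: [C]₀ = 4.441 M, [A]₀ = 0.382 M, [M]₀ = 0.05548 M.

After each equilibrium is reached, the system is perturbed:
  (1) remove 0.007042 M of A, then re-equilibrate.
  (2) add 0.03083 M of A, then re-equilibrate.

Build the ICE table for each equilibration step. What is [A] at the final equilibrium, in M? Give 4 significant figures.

[A]_eq = 0.02927 M

Q₀ = 0.0327 vs Keq = 3.631 ⇒ Q<K, forward
Step 1:
                  C         A         M
  I           4.441     0.382   0.05548
  C         -0.3544   -0.3544    0.3544
  E           4.087   0.02762    0.4099
  solve Keq expr → x = 0.3544; check Q = 3.631
Then remove 0.007042 M of A.
Step 2:
                  C         A         M
  I           4.087   0.02058    0.4099
  C        0.006557  0.006557 -0.006557
  E           4.093   0.02714    0.4033
  solve Keq expr → x = -0.006557; check Q = 3.631
Then add 0.03083 M of A.
Step 3:
                  C         A         M
  I           4.093   0.05797    0.4033
  C        -0.02869  -0.02869   0.02869
  E           4.064   0.02927     0.432
  solve Keq expr → x = 0.02869; check Q = 3.631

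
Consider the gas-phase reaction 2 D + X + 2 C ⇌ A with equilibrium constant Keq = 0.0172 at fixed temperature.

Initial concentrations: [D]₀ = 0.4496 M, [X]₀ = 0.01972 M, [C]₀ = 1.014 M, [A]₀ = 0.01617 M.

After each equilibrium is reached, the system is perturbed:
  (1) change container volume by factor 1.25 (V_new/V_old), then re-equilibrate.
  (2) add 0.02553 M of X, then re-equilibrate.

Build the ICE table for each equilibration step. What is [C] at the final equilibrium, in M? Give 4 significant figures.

Q₀ = 3.945 vs Keq = 0.0172 ⇒ Q>K, reverse
Step 1:
                    D           X           C           A
  I            0.4496     0.01972       1.014     0.01617
  C           0.03203     0.01601     0.03203    -0.01601
  E            0.4816     0.03573       1.046  1.5600e-04
  solve Keq expr → x = -0.01601; check Q = 0.0172
Then change container volume by factor 1.25 (V_new/V_old).
Step 2:
                    D           X           C           A
  I            0.3853     0.02859      0.8368  1.2480e-04
  C        1.4699e-04  7.3493e-05  1.4699e-04 -7.3493e-05
  E            0.3854     0.02866       0.837  5.1306e-05
  solve Keq expr → x = -7.3493e-05; check Q = 0.0172
Then add 0.02553 M of X.
Step 3:
                    D           X           C           A
  I            0.3854     0.05419       0.837  5.1306e-05
  C       -9.1107e-05 -4.5553e-05 -9.1107e-05  4.5553e-05
  E            0.3854     0.05415      0.8369  9.6859e-05
  solve Keq expr → x = 4.5553e-05; check Q = 0.0172

[C]_eq = 0.8369 M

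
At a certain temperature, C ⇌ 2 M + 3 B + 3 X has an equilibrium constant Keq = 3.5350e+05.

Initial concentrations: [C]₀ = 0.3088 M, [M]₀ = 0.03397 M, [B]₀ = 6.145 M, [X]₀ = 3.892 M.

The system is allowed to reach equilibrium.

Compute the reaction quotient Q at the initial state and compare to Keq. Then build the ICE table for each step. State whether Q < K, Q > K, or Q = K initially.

Q₀ = 51.12 vs Keq = 3.5350e+05 ⇒ Q<K, forward
Step 1:
                   C          M          B          X
  init        0.3088    0.03397      6.145      3.892
  Δ          -0.2746     0.5493     0.8239     0.8239
  eq         0.03416     0.5833      6.969      4.716
  solve Keq expr → x = 0.2746; check Q = 3.5350e+05

Q₀ = 51.12; Q < K (proceeds forward)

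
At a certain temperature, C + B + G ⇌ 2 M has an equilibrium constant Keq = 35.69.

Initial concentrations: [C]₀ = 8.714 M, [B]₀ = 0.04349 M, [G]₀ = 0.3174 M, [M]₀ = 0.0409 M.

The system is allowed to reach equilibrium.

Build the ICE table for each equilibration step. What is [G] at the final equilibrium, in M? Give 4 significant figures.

[G]_eq = 0.2741 M

Q₀ = 0.01391 vs Keq = 35.69 ⇒ Q<K, forward
Step 1:
                   C          B          G          M
  init         8.714    0.04349     0.3174     0.0409
  Δ          -0.0433    -0.0433    -0.0433     0.0866
  eq           8.671 1.9164e-04     0.2741     0.1275
  solve Keq expr → x = 0.0433; check Q = 35.69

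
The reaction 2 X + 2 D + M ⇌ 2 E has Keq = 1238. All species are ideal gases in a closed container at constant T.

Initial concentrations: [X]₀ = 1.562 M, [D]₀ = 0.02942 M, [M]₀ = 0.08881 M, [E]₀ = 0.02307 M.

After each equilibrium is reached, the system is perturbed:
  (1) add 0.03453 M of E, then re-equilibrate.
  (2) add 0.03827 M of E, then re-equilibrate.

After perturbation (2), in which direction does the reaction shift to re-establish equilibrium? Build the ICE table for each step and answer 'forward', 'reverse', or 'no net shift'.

Direction: reverse

Q₀ = 2.838 vs Keq = 1238 ⇒ Q<K, forward
Step 1:
                  X         D         M         E
  init        1.562   0.02942   0.08881   0.02307
  Δ        -0.02611  -0.02611  -0.01306   0.02611
  eq          1.536  0.003307   0.07575   0.04918
  solve Keq expr → x = 0.01306; check Q = 1238
Then add 0.03453 M of E.
Step 2:
                  X         D         M         E
  init        1.536  0.003307   0.07575   0.08371
  Δ        0.002132  0.002132  0.001066 -0.002132
  eq          1.538  0.005439   0.07682   0.08158
  solve Keq expr → x = -0.001066; check Q = 1238
Then add 0.03827 M of E.
Step 3:
                  X         D         M         E
  init        1.538  0.005439   0.07682    0.1199
  Δ        0.002326  0.002326  0.001163 -0.002326
  eq           1.54  0.007765   0.07798    0.1175
  solve Keq expr → x = -0.001163; check Q = 1238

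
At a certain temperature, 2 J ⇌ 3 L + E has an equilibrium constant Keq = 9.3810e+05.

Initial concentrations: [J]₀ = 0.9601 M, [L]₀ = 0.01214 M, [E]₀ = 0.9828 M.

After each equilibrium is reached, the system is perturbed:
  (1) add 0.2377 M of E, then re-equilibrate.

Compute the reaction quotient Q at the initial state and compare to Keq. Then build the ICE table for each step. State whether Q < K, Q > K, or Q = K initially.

Q₀ = 1.9076e-06; Q < K (proceeds forward)

Q₀ = 1.9076e-06 vs Keq = 9.3810e+05 ⇒ Q<K, forward
Step 1:
                  J         L         E
  init       0.9601   0.01214    0.9828
  Δ         -0.9579     1.437     0.479
  eq       0.002177     1.449     1.462
  solve Keq expr → x = 0.479; check Q = 9.3810e+05
Then add 0.2377 M of E.
Step 2:
                  J         L         E
  init     0.002177     1.449     1.699
  Δ       1.6969e-04 -2.5453e-04 -8.4844e-05
  eq       0.002347     1.449     1.699
  solve Keq expr → x = -8.4844e-05; check Q = 9.3810e+05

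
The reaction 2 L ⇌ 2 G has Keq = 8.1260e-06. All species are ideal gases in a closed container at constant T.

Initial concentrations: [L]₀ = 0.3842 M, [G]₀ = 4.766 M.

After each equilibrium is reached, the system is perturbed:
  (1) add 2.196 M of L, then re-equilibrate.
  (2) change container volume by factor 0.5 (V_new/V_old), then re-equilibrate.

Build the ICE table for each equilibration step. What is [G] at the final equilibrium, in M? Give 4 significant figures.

Q₀ = 153.9 vs Keq = 8.1260e-06 ⇒ Q>K, reverse
Step 1:
                  L         G
  I          0.3842     4.766
  C           4.751    -4.751
  E           5.136   0.01464
  solve Keq expr → x = -2.376; check Q = 8.1260e-06
Then add 2.196 M of L.
Step 2:
                  L         G
  I           7.332   0.01464
  C       -0.006242  0.006242
  E           7.325   0.02088
  solve Keq expr → x = 0.003121; check Q = 8.1260e-06
Then change container volume by factor 0.5 (V_new/V_old).
Step 3:
                  L         G
  I           14.65   0.04176
  C               0         0
  E           14.65   0.04176
  solve Keq expr → x = 0; check Q = 8.1260e-06

[G]_eq = 0.04176 M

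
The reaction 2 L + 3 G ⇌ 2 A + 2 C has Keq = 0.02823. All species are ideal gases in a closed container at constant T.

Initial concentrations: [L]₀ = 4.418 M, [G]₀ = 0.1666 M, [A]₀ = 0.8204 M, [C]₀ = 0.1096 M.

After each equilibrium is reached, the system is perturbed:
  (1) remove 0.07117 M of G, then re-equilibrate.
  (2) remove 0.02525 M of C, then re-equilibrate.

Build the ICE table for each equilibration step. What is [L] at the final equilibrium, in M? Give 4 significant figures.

Q₀ = 0.08958 vs Keq = 0.02823 ⇒ Q>K, reverse
Step 1:
                   L          G          A          C
  init         4.418     0.1666     0.8204     0.1096
  Δ          0.02407     0.0361   -0.02407   -0.02407
  eq           4.442     0.2027     0.7963    0.08553
  solve Keq expr → x = -0.01203; check Q = 0.02823
Then remove 0.07117 M of G.
Step 2:
                   L          G          A          C
  init         4.442     0.1315     0.7963    0.08553
  Δ          0.02144    0.03216   -0.02144   -0.02144
  eq           4.464     0.1637     0.7749    0.06409
  solve Keq expr → x = -0.01072; check Q = 0.02823
Then remove 0.02525 M of C.
Step 3:
                   L          G          A          C
  init         4.464     0.1637     0.7749    0.03884
  Δ         -0.01306   -0.01959    0.01306    0.01306
  eq            4.45     0.1441      0.788    0.05191
  solve Keq expr → x = 0.006532; check Q = 0.02823

[L]_eq = 4.45 M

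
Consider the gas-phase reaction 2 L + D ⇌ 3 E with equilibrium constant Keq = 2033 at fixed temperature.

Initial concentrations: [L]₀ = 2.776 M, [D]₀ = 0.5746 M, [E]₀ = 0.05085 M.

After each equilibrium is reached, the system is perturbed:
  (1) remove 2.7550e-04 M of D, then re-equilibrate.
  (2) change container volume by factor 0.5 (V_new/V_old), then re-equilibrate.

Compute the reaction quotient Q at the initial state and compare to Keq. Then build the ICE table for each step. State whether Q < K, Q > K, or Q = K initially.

Q₀ = 2.9694e-05 vs Keq = 2033 ⇒ Q<K, forward
Step 1:
                    L           D           E
  Initial       2.776      0.5746     0.05085
  Change       -1.147     -0.5736       1.721
  Equil         1.629    0.001031       1.772
  solve Keq expr → x = 0.5736; check Q = 2033
Then remove 2.7550e-04 M of D.
Step 2:
                    L           D           E
  Initial       1.629  7.5527e-04       1.772
  Change   5.4676e-04  2.7338e-04 -8.2014e-04
  Equil         1.629    0.001029       1.771
  solve Keq expr → x = -2.7338e-04; check Q = 2033
Then change container volume by factor 0.5 (V_new/V_old).
Step 3:
                    L           D           E
  Initial       3.259    0.002057       3.541
  Change            0           0           0
  Equil         3.259    0.002057       3.541
  solve Keq expr → x = 0; check Q = 2033

Q₀ = 2.9694e-05; Q < K (proceeds forward)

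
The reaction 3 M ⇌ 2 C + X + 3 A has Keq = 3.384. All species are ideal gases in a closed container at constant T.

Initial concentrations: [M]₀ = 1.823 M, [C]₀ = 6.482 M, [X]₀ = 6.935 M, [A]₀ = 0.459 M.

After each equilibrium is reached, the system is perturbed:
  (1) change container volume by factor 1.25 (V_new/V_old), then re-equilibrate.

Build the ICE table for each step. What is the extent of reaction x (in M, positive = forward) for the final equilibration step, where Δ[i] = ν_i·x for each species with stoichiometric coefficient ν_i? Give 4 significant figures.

Q₀ = 4.651 vs Keq = 3.384 ⇒ Q>K, reverse
Step 1:
                   M          C          X          A
  I            1.823      6.482      6.935      0.459
  C          0.03658   -0.02438   -0.01219   -0.03658
  E             1.86      6.458      6.923     0.4224
  solve Keq expr → x = -0.01219; check Q = 3.384
Then change container volume by factor 1.25 (V_new/V_old).
Step 2:
                   M          C          X          A
  I            1.488      5.166      5.538     0.3379
  C         -0.06369    0.04246    0.02123    0.06369
  E            1.424      5.209      5.559     0.4016
  solve Keq expr → x = 0.02123; check Q = 3.384

x = 0.02123 M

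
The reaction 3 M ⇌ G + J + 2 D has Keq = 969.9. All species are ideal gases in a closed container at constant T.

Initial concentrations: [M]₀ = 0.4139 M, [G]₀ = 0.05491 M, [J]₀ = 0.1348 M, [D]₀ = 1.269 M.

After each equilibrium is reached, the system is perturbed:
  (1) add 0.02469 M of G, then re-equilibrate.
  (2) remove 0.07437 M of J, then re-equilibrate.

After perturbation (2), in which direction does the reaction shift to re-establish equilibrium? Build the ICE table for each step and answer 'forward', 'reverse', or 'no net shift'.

Q₀ = 0.1681 vs Keq = 969.9 ⇒ Q<K, forward
Step 1:
                    M           G           J           D
  Initial      0.4139     0.05491      0.1348       1.269
  Change      -0.3664      0.1221      0.1221      0.2442
  Equil       0.04753       0.177      0.2569       1.513
  solve Keq expr → x = 0.1221; check Q = 969.9
Then add 0.02469 M of G.
Step 2:
                    M           G           J           D
  Initial     0.04753      0.2017      0.2569       1.513
  Change     0.001988 -6.6273e-04 -6.6273e-04   -0.001325
  Equil       0.04952      0.2011      0.2563       1.512
  solve Keq expr → x = -6.6273e-04; check Q = 969.9
Then remove 0.07437 M of J.
Step 3:
                    M           G           J           D
  Initial     0.04952      0.2011      0.1819       1.512
  Change    -0.005024    0.001675    0.001675    0.003349
  Equil        0.0445      0.2027      0.1836       1.515
  solve Keq expr → x = 0.001675; check Q = 969.9

Direction: forward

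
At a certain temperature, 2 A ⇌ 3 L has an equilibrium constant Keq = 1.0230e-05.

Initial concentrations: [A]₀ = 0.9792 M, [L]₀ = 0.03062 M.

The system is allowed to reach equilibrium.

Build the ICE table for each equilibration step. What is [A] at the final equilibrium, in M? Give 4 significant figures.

[A]_eq = 0.9853 M

Q₀ = 2.9941e-05 vs Keq = 1.0230e-05 ⇒ Q>K, reverse
Step 1:
                  A         L
  Initial    0.9792   0.03062
  Change   0.006083 -0.009125
  Equil      0.9853   0.02149
  solve Keq expr → x = -0.003042; check Q = 1.0230e-05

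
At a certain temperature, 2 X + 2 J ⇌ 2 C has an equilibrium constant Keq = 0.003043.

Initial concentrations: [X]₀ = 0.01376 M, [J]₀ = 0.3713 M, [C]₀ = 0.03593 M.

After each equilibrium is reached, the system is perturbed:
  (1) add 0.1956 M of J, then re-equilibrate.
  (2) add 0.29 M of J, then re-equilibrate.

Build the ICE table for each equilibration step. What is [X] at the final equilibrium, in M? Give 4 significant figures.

Q₀ = 49.46 vs Keq = 0.003043 ⇒ Q>K, reverse
Step 1:
                    X           J           C
  init        0.01376      0.3713     0.03593
  Δ           0.03484     0.03484    -0.03484
  eq           0.0486      0.4061    0.001089
  solve Keq expr → x = -0.01742; check Q = 0.003043
Then add 0.1956 M of J.
Step 2:
                    X           J           C
  init         0.0486      0.6017    0.001089
  Δ       -5.0626e-04 -5.0626e-04  5.0626e-04
  eq          0.04809      0.6012    0.001595
  solve Keq expr → x = 2.5313e-04; check Q = 0.003043
Then add 0.29 M of J.
Step 3:
                    X           J           C
  init        0.04809      0.8912    0.001595
  Δ       -7.3152e-04 -7.3152e-04  7.3152e-04
  eq          0.04736      0.8905    0.002327
  solve Keq expr → x = 3.6576e-04; check Q = 0.003043

[X]_eq = 0.04736 M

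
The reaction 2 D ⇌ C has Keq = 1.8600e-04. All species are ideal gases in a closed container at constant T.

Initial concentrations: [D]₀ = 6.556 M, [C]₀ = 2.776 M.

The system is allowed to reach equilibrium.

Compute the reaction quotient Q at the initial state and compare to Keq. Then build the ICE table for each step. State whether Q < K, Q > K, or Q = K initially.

Q₀ = 0.06459 vs Keq = 1.8600e-04 ⇒ Q>K, reverse
Step 1:
                    D           C
  init          6.556       2.776
  Δ             5.498      -2.749
  eq            12.05     0.02703
  solve Keq expr → x = -2.749; check Q = 1.8600e-04

Q₀ = 0.06459; Q > K (proceeds reverse)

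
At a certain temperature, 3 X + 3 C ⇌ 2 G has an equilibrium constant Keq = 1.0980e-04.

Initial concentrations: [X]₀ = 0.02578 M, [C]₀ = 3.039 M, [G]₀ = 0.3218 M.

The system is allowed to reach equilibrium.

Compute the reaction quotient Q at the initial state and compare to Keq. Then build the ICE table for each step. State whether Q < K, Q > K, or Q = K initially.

Q₀ = 215.3 vs Keq = 1.0980e-04 ⇒ Q>K, reverse
Step 1:
                    X           C           G
  init        0.02578       3.039      0.3218
  Δ            0.4492      0.4492     -0.2995
  eq            0.475       3.488     0.02235
  solve Keq expr → x = -0.1497; check Q = 1.0980e-04

Q₀ = 215.3; Q > K (proceeds reverse)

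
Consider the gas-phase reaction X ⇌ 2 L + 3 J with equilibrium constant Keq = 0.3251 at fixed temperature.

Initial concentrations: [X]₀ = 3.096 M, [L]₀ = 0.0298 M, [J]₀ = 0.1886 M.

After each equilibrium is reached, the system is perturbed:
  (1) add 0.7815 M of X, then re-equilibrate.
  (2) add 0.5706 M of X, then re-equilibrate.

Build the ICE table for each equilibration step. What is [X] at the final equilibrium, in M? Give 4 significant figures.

[X]_eq = 4.076 M

Q₀ = 1.9242e-06 vs Keq = 0.3251 ⇒ Q<K, forward
Step 1:
                    X           L           J
  init          3.096      0.0298      0.1886
  Δ           -0.3405      0.6811       1.022
  eq            2.755      0.7109        1.21
  solve Keq expr → x = 0.3405; check Q = 0.3251
Then add 0.7815 M of X.
Step 2:
                    X           L           J
  init          3.537      0.7109        1.21
  Δ          -0.01916     0.03833     0.05749
  eq            3.518      0.7492       1.268
  solve Keq expr → x = 0.01916; check Q = 0.3251
Then add 0.5706 M of X.
Step 3:
                    X           L           J
  init          4.088      0.7492       1.268
  Δ          -0.01203     0.02405     0.03608
  eq            4.076      0.7733       1.304
  solve Keq expr → x = 0.01203; check Q = 0.3251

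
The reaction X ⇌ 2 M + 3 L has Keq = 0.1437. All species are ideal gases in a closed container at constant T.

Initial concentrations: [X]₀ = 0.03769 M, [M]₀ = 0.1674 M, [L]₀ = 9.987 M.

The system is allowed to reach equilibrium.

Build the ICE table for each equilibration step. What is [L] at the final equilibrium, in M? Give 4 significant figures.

[L]_eq = 9.742 M

Q₀ = 740.6 vs Keq = 0.1437 ⇒ Q>K, reverse
Step 1:
                  X         M         L
  I         0.03769    0.1674     9.987
  C         0.08155   -0.1631   -0.2446
  E          0.1192  0.004305     9.742
  solve Keq expr → x = -0.08155; check Q = 0.1437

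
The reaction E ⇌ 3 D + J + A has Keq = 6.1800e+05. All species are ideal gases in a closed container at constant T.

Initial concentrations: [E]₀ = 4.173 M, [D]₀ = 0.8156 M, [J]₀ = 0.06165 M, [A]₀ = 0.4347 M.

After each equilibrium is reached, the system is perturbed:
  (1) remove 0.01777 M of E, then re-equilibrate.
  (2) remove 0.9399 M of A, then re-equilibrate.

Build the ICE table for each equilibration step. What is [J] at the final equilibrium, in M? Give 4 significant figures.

Q₀ = 0.003484 vs Keq = 6.1800e+05 ⇒ Q<K, forward
Step 1:
                  E         D         J         A
  I           4.173    0.8156   0.06165    0.4347
  C          -4.104     12.31     4.104     4.104
  E          0.0692     13.13     4.165     4.539
  solve Keq expr → x = 4.104; check Q = 6.1800e+05
Then remove 0.01777 M of E.
Step 2:
                  E         D         J         A
  I         0.05143     13.13     4.165     4.539
  C         0.01647  -0.04942  -0.01647  -0.01647
  E          0.0679     13.08     4.149     4.522
  solve Keq expr → x = -0.01647; check Q = 6.1800e+05
Then remove 0.9399 M of A.
Step 3:
                  E         D         J         A
  I          0.0679     13.08     4.149     3.582
  C        -0.01325   0.03974   0.01325   0.01325
  E         0.05465     13.12     4.162     3.595
  solve Keq expr → x = 0.01325; check Q = 6.1800e+05

[J]_eq = 4.162 M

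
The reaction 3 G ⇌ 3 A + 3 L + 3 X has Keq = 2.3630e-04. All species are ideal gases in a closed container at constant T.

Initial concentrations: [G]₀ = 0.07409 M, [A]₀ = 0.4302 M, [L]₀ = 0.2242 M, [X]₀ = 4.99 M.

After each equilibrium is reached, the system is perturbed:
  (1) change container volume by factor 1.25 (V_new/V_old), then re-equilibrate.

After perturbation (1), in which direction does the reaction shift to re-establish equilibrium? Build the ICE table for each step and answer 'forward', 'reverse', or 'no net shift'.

Direction: forward

Q₀ = 274.1 vs Keq = 2.3630e-04 ⇒ Q>K, reverse
Step 1:
                   G          A          L          X
  Initial    0.07409     0.4302     0.2242       4.99
  Change      0.2078    -0.2078    -0.2078    -0.2078
  Equil       0.2819     0.2224    0.01639      4.782
  solve Keq expr → x = -0.06927; check Q = 2.3630e-04
Then change container volume by factor 1.25 (V_new/V_old).
Step 2:
                   G          A          L          X
  Initial     0.2255     0.1779    0.01311      3.826
  Change   -0.006124   0.006124   0.006124   0.006124
  Equil       0.2194      0.184    0.01923      3.832
  solve Keq expr → x = 0.002041; check Q = 2.3630e-04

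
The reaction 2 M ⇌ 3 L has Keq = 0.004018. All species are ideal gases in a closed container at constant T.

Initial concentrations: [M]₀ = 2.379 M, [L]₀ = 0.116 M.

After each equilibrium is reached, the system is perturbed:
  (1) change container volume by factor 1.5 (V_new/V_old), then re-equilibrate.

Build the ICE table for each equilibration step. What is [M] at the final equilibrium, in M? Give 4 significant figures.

[M]_eq = 1.499 M

Q₀ = 2.7579e-04 vs Keq = 0.004018 ⇒ Q<K, forward
Step 1:
                  M         L
  init        2.379     0.116
  Δ         -0.1059    0.1588
  eq          2.273    0.2748
  solve Keq expr → x = 0.05295; check Q = 0.004018
Then change container volume by factor 1.5 (V_new/V_old).
Step 2:
                  M         L
  init        1.515    0.1832
  Δ        -0.01665   0.02498
  eq          1.499    0.2082
  solve Keq expr → x = 0.008325; check Q = 0.004018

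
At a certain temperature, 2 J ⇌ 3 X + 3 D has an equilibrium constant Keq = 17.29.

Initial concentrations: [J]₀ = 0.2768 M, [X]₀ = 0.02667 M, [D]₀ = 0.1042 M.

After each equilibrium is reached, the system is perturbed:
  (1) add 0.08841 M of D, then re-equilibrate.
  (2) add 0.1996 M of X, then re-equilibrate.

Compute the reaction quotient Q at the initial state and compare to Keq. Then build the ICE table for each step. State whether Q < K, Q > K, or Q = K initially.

Q₀ = 2.8012e-07 vs Keq = 17.29 ⇒ Q<K, forward
Step 1:
                   J          X          D
  Initial     0.2768    0.02667     0.1042
  Change     -0.2554      0.383      0.383
  Equil      0.02145     0.4097     0.4872
  solve Keq expr → x = 0.1277; check Q = 17.29
Then add 0.08841 M of D.
Step 2:
                   J          X          D
  Initial    0.02145     0.4097     0.5756
  Change    0.004857  -0.007285  -0.007285
  Equil       0.0263     0.4024     0.5684
  solve Keq expr → x = -0.002428; check Q = 17.29
Then add 0.1996 M of X.
Step 3:
                   J          X          D
  Initial     0.0263      0.602     0.5684
  Change      0.0161   -0.02416   -0.02416
  Equil      0.04241     0.5779     0.5442
  solve Keq expr → x = -0.008052; check Q = 17.29

Q₀ = 2.8012e-07; Q < K (proceeds forward)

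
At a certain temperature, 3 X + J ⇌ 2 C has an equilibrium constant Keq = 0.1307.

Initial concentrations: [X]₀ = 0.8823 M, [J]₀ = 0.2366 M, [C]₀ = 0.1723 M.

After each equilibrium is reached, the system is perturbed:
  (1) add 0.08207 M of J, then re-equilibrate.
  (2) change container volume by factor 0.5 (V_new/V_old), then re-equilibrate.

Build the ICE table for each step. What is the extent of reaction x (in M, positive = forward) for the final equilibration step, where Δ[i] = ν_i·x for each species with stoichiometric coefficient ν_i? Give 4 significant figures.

x = 0.0829 M

Q₀ = 0.1827 vs Keq = 0.1307 ⇒ Q>K, reverse
Step 1:
                   X          J          C
  init        0.8823     0.2366     0.1723
  Δ          0.02598   0.008659   -0.01732
  eq          0.9083     0.2453      0.155
  solve Keq expr → x = -0.008659; check Q = 0.1307
Then add 0.08207 M of J.
Step 2:
                   X          J          C
  init        0.9083     0.3273      0.155
  Δ         -0.02294  -0.007648     0.0153
  eq          0.8853     0.3197     0.1703
  solve Keq expr → x = 0.007648; check Q = 0.1307
Then change container volume by factor 0.5 (V_new/V_old).
Step 3:
                   X          J          C
  init         1.771     0.6394     0.3406
  Δ          -0.2487    -0.0829     0.1658
  eq           1.522     0.5565     0.5064
  solve Keq expr → x = 0.0829; check Q = 0.1307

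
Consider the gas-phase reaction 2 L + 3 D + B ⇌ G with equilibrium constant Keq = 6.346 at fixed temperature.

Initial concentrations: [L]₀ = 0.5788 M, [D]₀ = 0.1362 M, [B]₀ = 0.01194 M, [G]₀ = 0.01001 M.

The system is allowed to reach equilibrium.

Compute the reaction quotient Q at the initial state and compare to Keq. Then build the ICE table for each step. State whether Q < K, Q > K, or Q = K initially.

Q₀ = 990.5; Q > K (proceeds reverse)

Q₀ = 990.5 vs Keq = 6.346 ⇒ Q>K, reverse
Step 1:
                   L          D          B          G
  init        0.5788     0.1362    0.01194    0.01001
  Δ          0.01957    0.02936   0.009786  -0.009786
  eq          0.5984     0.1656    0.02173 2.2401e-04
  solve Keq expr → x = -0.009786; check Q = 6.346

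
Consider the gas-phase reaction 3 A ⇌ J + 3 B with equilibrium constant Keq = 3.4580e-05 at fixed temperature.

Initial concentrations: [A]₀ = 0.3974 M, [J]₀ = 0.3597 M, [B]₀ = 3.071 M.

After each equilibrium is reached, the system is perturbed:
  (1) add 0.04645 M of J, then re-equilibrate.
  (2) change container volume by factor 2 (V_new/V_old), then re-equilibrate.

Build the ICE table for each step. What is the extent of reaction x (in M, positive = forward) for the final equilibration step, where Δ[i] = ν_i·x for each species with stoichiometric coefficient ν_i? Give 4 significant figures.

x = 1.1465e-05 M

Q₀ = 166 vs Keq = 3.4580e-05 ⇒ Q>K, reverse
Step 1:
                   A          J          B
  I           0.3974     0.3597      3.071
  C            1.079    -0.3597     -1.079
  E            1.476 1.4082e-05      1.992
  solve Keq expr → x = -0.3597; check Q = 3.4580e-05
Then add 0.04645 M of J.
Step 2:
                   A          J          B
  I            1.476    0.04646      1.992
  C           0.1393   -0.04644    -0.1393
  E            1.616 2.2941e-05      1.853
  solve Keq expr → x = -0.04644; check Q = 3.4580e-05
Then change container volume by factor 2 (V_new/V_old).
Step 3:
                   A          J          B
  I           0.8079 1.1471e-05     0.9263
  C       -3.4395e-05 1.1465e-05 3.4395e-05
  E           0.8079 2.2936e-05     0.9263
  solve Keq expr → x = 1.1465e-05; check Q = 3.4580e-05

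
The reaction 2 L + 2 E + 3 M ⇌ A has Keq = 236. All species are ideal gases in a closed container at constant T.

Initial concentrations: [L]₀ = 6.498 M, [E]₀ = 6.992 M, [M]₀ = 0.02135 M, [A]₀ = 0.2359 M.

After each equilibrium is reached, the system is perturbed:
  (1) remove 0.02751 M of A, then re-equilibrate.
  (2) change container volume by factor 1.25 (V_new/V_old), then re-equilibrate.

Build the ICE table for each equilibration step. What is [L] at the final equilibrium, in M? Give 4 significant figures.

Q₀ = 11.74 vs Keq = 236 ⇒ Q<K, forward
Step 1:
                  L         E         M         A
  init        6.498     6.992   0.02135    0.2359
  Δ       -0.008956 -0.008956  -0.01343  0.004478
  eq          6.489     6.983  0.007916    0.2404
  solve Keq expr → x = 0.004478; check Q = 236
Then remove 0.02751 M of A.
Step 2:
                  L         E         M         A
  init        6.489     6.983  0.007916    0.2129
  Δ       -2.0850e-04 -2.0850e-04 -3.1274e-04 1.0425e-04
  eq          6.489     6.983  0.007603     0.213
  solve Keq expr → x = 1.0425e-04; check Q = 236
Then change container volume by factor 1.25 (V_new/V_old).
Step 3:
                  L         E         M         A
  init        5.191     5.586  0.006083    0.1704
  Δ        0.002263  0.002263  0.003395 -0.001132
  eq          5.193     5.589  0.009478    0.1692
  solve Keq expr → x = -0.001132; check Q = 236

[L]_eq = 5.193 M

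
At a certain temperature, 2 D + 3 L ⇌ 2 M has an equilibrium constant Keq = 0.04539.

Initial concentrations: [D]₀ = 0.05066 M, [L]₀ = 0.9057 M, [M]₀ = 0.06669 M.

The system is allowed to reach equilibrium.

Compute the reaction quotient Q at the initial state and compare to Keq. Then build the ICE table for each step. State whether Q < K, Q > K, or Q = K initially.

Q₀ = 2.333 vs Keq = 0.04539 ⇒ Q>K, reverse
Step 1:
                  D         L         M
  I         0.05066    0.9057   0.06669
  C          0.0467   0.07005   -0.0467
  E         0.09736    0.9757   0.01999
  solve Keq expr → x = -0.02335; check Q = 0.04539

Q₀ = 2.333; Q > K (proceeds reverse)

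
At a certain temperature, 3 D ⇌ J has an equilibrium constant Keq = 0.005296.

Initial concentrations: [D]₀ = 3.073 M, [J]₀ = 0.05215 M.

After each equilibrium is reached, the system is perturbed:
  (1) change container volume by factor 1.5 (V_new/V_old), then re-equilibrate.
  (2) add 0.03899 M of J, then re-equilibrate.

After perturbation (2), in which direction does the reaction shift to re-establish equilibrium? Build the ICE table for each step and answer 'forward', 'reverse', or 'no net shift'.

Direction: reverse

Q₀ = 0.001797 vs Keq = 0.005296 ⇒ Q<K, forward
Step 1:
                   D          J
  Initial      3.073    0.05215
  Change     -0.2146    0.07153
  Equil        2.858     0.1237
  solve Keq expr → x = 0.07153; check Q = 0.005296
Then change container volume by factor 1.5 (V_new/V_old).
Step 2:
                   D          J
  Initial      1.906    0.08246
  Change      0.1161    -0.0387
  Equil        2.022    0.04376
  solve Keq expr → x = -0.0387; check Q = 0.005296
Then add 0.03899 M of J.
Step 3:
                   D          J
  Initial      2.022    0.08275
  Change     0.09713   -0.03238
  Equil        2.119    0.05038
  solve Keq expr → x = -0.03238; check Q = 0.005296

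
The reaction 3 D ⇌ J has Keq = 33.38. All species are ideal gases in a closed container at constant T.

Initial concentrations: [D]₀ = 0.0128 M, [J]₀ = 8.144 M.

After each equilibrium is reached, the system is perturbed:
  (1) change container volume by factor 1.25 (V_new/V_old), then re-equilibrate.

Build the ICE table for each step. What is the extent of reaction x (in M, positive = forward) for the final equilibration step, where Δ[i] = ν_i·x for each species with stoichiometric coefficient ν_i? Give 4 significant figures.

Q₀ = 3.8834e+06 vs Keq = 33.38 ⇒ Q>K, reverse
Step 1:
                   D          J
  init        0.0128      8.144
  Δ           0.6068    -0.2023
  eq          0.6196      7.942
  solve Keq expr → x = -0.2023; check Q = 33.38
Then change container volume by factor 1.25 (V_new/V_old).
Step 2:
                   D          J
  init        0.4957      6.353
  Δ          0.07872   -0.02624
  eq          0.5744      6.327
  solve Keq expr → x = -0.02624; check Q = 33.38

x = -0.02624 M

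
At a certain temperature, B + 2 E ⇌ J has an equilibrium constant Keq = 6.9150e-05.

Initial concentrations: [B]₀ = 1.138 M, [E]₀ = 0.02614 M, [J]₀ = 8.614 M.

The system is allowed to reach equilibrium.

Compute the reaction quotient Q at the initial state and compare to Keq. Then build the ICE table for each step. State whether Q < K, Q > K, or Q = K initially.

Q₀ = 1.1078e+04 vs Keq = 6.9150e-05 ⇒ Q>K, reverse
Step 1:
                   B          E          J
  init         1.138    0.02614      8.614
  Δ            8.426      16.85     -8.426
  eq           9.564      16.88     0.1884
  solve Keq expr → x = -8.426; check Q = 6.9150e-05

Q₀ = 1.1078e+04; Q > K (proceeds reverse)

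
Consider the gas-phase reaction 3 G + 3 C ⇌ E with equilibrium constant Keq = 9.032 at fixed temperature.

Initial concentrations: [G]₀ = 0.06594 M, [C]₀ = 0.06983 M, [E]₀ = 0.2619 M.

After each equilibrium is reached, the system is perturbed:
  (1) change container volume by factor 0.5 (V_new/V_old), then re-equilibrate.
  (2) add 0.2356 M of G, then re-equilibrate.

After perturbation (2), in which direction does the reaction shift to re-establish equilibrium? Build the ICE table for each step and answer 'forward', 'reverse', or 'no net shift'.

Direction: forward

Q₀ = 2.6826e+06 vs Keq = 9.032 ⇒ Q>K, reverse
Step 1:
                  G         C         E
  init      0.06594   0.06983    0.2619
  Δ          0.4201    0.4201     -0.14
  eq          0.486    0.4899    0.1219
  solve Keq expr → x = -0.14; check Q = 9.032
Then change container volume by factor 0.5 (V_new/V_old).
Step 2:
                  G         C         E
  init        0.972    0.9798    0.2438
  Δ         -0.3879   -0.3879    0.1293
  eq         0.5841    0.5918    0.3731
  solve Keq expr → x = 0.1293; check Q = 9.032
Then add 0.2356 M of G.
Step 3:
                  G         C         E
  init       0.8197    0.5918    0.3731
  Δ        -0.09869  -0.09869    0.0329
  eq          0.721    0.4932     0.406
  solve Keq expr → x = 0.0329; check Q = 9.032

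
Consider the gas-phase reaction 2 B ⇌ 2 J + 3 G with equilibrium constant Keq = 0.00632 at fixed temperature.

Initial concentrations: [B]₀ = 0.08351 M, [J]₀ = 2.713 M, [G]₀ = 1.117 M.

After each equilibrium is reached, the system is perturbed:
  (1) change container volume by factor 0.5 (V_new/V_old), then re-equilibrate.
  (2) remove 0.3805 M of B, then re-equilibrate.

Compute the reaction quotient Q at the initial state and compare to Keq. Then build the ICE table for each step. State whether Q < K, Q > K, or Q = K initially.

Q₀ = 1471; Q > K (proceeds reverse)

Q₀ = 1471 vs Keq = 0.00632 ⇒ Q>K, reverse
Step 1:
                    B           J           G
  I           0.08351       2.713       1.117
  C            0.6805     -0.6805      -1.021
  E             0.764       2.033     0.09629
  solve Keq expr → x = -0.3402; check Q = 0.00632
Then change container volume by factor 0.5 (V_new/V_old).
Step 2:
                    B           J           G
  I             1.528       4.065      0.1926
  C            0.0618     -0.0618     -0.0927
  E              1.59       4.003     0.09989
  solve Keq expr → x = -0.0309; check Q = 0.00632
Then remove 0.3805 M of B.
Step 3:
                    B           J           G
  I             1.209       4.003     0.09989
  C           0.01068    -0.01068    -0.01601
  E              1.22       3.993     0.08387
  solve Keq expr → x = -0.005338; check Q = 0.00632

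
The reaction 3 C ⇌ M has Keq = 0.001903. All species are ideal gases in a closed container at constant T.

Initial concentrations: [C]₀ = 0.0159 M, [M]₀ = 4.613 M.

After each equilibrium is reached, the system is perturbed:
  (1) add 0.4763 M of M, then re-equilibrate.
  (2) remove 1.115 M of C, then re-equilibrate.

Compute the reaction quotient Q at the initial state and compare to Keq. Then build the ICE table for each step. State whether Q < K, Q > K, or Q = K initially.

Q₀ = 1.1476e+06 vs Keq = 0.001903 ⇒ Q>K, reverse
Step 1:
                  C         M
  Initial    0.0159     4.613
  Change      9.269     -3.09
  Equil       9.285     1.523
  solve Keq expr → x = -3.09; check Q = 0.001903
Then add 0.4763 M of M.
Step 2:
                  C         M
  Initial     9.285         2
  Change     0.5567   -0.1856
  Equil       9.842     1.814
  solve Keq expr → x = -0.1856; check Q = 0.001903
Then remove 1.115 M of C.
Step 3:
                  C         M
  Initial     8.727     1.814
  Change     0.6841    -0.228
  Equil       9.411     1.586
  solve Keq expr → x = -0.228; check Q = 0.001903

Q₀ = 1.1476e+06; Q > K (proceeds reverse)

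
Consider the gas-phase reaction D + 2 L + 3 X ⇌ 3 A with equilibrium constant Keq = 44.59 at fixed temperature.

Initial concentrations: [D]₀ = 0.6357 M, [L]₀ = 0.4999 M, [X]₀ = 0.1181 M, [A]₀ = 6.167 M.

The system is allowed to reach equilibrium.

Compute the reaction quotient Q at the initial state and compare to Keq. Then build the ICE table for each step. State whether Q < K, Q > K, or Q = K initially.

Q₀ = 8.9630e+05; Q > K (proceeds reverse)

Q₀ = 8.9630e+05 vs Keq = 44.59 ⇒ Q>K, reverse
Step 1:
                  D         L         X         A
  Initial    0.6357    0.4999    0.1181     6.167
  Change      0.371    0.7419     1.113    -1.113
  Equil       1.007     1.242     1.231     5.054
  solve Keq expr → x = -0.371; check Q = 44.59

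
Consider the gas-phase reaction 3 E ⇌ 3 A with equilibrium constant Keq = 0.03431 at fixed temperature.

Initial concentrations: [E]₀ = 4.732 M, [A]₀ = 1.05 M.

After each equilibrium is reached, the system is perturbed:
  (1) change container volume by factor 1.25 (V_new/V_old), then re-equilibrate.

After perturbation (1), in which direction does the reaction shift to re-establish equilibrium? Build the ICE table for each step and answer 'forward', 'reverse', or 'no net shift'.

Direction: no net shift

Q₀ = 0.01093 vs Keq = 0.03431 ⇒ Q<K, forward
Step 1:
                    E           A
  I             4.732        1.05
  C            -0.368       0.368
  E             4.364       1.418
  solve Keq expr → x = 0.1227; check Q = 0.03431
Then change container volume by factor 1.25 (V_new/V_old).
Step 2:
                    E           A
  I             3.491       1.134
  C                 0           0
  E             3.491       1.134
  solve Keq expr → x = 0; check Q = 0.03431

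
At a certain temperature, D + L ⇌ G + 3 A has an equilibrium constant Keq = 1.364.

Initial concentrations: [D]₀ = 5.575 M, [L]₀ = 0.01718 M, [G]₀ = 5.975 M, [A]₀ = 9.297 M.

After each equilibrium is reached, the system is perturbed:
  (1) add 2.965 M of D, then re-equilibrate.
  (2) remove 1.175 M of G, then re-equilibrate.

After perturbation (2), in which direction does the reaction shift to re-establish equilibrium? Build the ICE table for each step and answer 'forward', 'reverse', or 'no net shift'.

Q₀ = 5.0130e+04 vs Keq = 1.364 ⇒ Q>K, reverse
Step 1:
                   D          L          G          A
  init         5.575    0.01718      5.975      9.297
  Δ            2.443      2.443     -2.443     -7.329
  eq           8.018       2.46      3.532      1.968
  solve Keq expr → x = -2.443; check Q = 1.364
Then add 2.965 M of D.
Step 2:
                   D          L          G          A
  init         10.98       2.46      3.532      1.968
  Δ         -0.06101   -0.06101    0.06101      0.183
  eq           10.92      2.399      3.593      2.151
  solve Keq expr → x = 0.06101; check Q = 1.364
Then remove 1.175 M of G.
Step 3:
                   D          L          G          A
  init         10.92      2.399      2.418      2.151
  Δ         -0.08104   -0.08104    0.08104     0.2431
  eq           10.84      2.318      2.499      2.394
  solve Keq expr → x = 0.08104; check Q = 1.364

Direction: forward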